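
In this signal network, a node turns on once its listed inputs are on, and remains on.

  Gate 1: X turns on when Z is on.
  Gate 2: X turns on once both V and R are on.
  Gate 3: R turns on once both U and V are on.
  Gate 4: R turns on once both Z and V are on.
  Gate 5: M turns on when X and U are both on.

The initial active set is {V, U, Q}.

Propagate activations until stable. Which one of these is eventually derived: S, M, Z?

M

Gate 3: U and V on → R on.
V and R are on, so X turns on (Gate 2).
X and U are on, so M turns on (Gate 5).
No rule produces S, and it is not given. No rule produces Z, and it is not given.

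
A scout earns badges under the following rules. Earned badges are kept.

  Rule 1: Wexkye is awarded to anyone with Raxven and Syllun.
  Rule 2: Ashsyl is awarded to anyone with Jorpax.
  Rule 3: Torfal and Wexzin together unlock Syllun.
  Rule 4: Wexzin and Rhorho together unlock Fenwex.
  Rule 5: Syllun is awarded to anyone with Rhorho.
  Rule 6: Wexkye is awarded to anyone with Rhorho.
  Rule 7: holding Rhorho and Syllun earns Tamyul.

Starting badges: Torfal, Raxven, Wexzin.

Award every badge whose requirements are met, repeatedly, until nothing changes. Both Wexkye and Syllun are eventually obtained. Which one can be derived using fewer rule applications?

Syllun

Syllun: With Torfal and Wexzin, Syllun is earned (Rule 3). [1 rule application]
Wexkye: With Torfal and Wexzin, Syllun is earned (Rule 3). With Raxven and Syllun, Wexkye is earned (Rule 1). [2 rule applications]
Syllun needs fewer.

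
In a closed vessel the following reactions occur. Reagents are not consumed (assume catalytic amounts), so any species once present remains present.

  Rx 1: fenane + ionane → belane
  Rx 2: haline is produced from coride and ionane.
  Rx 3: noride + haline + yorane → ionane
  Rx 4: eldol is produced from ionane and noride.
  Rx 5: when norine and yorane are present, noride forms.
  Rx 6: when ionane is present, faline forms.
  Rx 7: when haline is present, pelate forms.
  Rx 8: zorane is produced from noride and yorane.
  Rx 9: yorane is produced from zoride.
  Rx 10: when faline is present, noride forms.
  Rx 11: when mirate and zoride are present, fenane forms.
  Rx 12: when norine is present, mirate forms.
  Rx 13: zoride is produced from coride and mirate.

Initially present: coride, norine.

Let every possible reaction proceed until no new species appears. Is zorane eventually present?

Yes

norine present → mirate forms (Rx 12).
coride and mirate present → zoride forms (Rx 13).
zoride present → yorane forms (Rx 9).
norine and yorane present → noride forms (Rx 5).
noride and yorane present → zorane forms (Rx 8).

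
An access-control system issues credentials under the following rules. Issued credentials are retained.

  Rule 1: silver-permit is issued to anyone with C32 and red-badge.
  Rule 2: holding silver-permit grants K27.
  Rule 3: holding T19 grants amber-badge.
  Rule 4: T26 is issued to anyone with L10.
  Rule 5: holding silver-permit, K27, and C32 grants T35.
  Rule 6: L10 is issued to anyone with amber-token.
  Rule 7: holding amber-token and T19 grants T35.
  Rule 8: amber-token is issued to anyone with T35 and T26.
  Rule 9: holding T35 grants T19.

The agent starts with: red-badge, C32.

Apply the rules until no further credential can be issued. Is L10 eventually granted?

L10 would need amber-token (Rule 6), but amber-token is never granted.

No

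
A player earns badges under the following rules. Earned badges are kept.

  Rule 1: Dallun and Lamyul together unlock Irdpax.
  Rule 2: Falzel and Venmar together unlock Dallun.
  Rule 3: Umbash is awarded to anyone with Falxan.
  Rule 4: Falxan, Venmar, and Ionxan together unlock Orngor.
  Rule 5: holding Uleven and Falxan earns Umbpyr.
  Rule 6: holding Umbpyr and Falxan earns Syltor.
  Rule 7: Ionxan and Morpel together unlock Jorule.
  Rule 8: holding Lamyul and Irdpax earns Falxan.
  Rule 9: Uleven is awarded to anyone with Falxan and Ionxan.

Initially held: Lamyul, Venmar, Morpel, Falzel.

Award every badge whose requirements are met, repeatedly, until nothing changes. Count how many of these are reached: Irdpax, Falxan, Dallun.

With Falzel and Venmar, Dallun is earned (Rule 2).
With Dallun and Lamyul, Irdpax is earned (Rule 1).
With Lamyul and Irdpax, Falxan is earned (Rule 8).
Irdpax: reached.
Falxan: reached.
Dallun: reached.
All 3 are reached.

3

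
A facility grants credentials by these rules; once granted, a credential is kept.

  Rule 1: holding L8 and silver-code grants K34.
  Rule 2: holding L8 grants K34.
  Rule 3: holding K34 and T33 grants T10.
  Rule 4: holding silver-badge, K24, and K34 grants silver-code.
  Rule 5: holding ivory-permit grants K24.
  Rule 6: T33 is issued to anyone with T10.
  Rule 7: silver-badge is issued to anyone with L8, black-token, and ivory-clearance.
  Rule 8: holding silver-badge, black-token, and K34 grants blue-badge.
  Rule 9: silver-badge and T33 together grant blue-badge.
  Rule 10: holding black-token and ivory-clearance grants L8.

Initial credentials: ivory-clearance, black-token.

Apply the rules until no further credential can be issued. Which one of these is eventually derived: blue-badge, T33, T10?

blue-badge

Holding black-token and ivory-clearance grants L8 (Rule 10).
Holding L8, black-token, and ivory-clearance grants silver-badge (Rule 7).
Holding L8 grants K34 (Rule 2).
Holding silver-badge, black-token, and K34 grants blue-badge (Rule 8).
T33 would need T10 (Rule 6), but T10 is never granted. T10 would need K34 and T33 (Rule 3), but T33 is never granted.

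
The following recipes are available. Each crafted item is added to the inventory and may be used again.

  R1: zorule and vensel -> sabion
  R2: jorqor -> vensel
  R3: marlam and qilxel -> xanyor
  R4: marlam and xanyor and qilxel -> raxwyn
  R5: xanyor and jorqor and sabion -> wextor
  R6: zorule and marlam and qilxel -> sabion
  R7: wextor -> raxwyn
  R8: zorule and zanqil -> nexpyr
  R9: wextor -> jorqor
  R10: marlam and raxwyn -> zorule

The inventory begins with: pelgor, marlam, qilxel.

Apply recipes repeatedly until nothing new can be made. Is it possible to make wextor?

wextor would need xanyor, jorqor, and sabion (R5), but jorqor is never obtained.

No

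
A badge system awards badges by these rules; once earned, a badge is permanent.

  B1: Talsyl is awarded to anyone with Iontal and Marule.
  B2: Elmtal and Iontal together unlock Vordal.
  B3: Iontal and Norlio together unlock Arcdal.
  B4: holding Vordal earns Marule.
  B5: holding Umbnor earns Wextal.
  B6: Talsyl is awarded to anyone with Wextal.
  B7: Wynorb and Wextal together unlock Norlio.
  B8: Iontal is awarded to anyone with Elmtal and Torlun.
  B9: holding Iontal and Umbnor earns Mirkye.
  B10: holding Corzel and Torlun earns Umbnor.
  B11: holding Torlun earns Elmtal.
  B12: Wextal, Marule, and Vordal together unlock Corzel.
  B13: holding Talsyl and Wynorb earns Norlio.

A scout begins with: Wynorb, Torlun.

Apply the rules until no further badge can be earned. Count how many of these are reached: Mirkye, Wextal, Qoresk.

0

Mirkye would need Iontal and Umbnor (B9), but Umbnor is never earned.
Wextal would need Umbnor (B5), but Umbnor is never earned.
No rule produces Qoresk, and it is not given.
None of the 3 are reached.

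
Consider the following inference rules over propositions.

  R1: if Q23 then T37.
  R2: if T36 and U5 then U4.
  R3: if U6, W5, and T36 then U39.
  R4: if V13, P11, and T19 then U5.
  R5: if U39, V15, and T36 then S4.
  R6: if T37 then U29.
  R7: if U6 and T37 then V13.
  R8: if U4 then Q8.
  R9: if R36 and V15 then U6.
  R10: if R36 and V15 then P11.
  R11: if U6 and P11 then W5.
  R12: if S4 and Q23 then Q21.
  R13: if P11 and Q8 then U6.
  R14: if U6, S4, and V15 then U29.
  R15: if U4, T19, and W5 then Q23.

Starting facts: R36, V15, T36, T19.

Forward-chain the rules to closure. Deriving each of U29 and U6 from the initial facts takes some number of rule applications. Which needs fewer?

U6: R36 and V15 hold, so U6 follows (R9). [1 rule application]
U29: From R36 and V15, R9 gives U6. R36 and V15 hold, so P11 follows (R10). U6 and P11 hold, so W5 follows (R11). U6, W5, and T36 hold, so U39 follows (R3). U39, V15, and T36 hold, so S4 follows (R5). U6, S4, and V15 hold, so U29 follows (R14). [6 rule applications]
U6 needs fewer.

U6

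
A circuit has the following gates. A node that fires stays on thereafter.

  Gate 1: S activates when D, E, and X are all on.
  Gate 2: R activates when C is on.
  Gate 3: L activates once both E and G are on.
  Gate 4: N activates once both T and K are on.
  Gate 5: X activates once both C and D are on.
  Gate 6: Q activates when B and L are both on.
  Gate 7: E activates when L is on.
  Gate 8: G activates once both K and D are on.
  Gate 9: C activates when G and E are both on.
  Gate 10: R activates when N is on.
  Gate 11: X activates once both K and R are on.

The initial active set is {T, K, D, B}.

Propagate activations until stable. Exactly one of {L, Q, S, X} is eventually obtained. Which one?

X

Gate 4: T and K on → N on.
Gate 10: N on → R on.
K and R are on, so X activates (Gate 11).
Q would need B and L (Gate 6), but L never turns on. S would need D, E, and X (Gate 1), but E never turns on. L would need E and G (Gate 3), but E never turns on.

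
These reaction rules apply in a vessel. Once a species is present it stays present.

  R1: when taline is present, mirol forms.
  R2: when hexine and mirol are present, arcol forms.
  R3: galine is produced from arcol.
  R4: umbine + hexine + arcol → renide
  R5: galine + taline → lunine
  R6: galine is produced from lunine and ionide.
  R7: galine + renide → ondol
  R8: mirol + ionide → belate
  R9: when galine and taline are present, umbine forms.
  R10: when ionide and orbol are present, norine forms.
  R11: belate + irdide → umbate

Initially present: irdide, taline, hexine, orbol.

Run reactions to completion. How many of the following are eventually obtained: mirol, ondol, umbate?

taline present → mirol forms (R1).
hexine and mirol present → arcol forms (R2).
arcol present → galine forms (R3).
galine and taline present → umbine forms (R9).
umbine, hexine, and arcol present → renide forms (R4).
galine and renide present → ondol forms (R7).
mirol: reached.
ondol: reached.
umbate would need belate and irdide (R11), but belate never forms.
Reached: mirol and ondol — 2 of the 3.

2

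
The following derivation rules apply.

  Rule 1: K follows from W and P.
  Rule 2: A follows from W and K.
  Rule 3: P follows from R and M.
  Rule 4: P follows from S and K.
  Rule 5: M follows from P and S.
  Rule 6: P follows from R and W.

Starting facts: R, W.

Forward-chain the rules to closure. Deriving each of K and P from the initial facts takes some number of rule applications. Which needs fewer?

P: From R and W, Rule 6 gives P. [1 rule application]
K: From R and W, Rule 6 gives P. W and P hold, so K follows (Rule 1). [2 rule applications]
P needs fewer.

P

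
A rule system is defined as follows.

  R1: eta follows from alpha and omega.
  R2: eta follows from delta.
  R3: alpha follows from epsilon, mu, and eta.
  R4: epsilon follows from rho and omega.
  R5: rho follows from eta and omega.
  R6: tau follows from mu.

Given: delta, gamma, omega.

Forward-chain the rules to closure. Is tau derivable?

No

tau would need mu (R6), but mu is never established.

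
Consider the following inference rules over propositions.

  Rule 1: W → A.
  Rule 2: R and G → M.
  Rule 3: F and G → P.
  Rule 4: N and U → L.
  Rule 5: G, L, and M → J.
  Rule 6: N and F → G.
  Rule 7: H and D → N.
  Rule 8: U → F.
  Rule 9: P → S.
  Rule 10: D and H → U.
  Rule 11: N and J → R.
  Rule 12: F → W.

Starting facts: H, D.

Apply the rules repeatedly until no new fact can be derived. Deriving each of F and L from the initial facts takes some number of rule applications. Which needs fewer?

F: D and H hold, so U follows (Rule 10). U holds, so F follows (Rule 8). [2 rule applications]
L: From H and D, Rule 7 gives N. D and H hold, so U follows (Rule 10). From N and U, Rule 4 gives L. [3 rule applications]
F needs fewer.

F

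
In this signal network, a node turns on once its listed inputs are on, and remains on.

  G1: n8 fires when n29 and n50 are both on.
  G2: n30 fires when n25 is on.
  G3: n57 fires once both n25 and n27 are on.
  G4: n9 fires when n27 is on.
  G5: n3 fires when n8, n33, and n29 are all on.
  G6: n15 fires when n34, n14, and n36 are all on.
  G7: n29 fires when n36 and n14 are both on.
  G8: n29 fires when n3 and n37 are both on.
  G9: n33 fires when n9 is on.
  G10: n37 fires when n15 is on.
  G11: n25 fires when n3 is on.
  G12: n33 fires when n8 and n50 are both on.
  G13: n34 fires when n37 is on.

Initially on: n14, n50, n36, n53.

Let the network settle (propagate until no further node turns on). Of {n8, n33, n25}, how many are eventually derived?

n36 and n14 are on, so n29 fires (G7).
G1: n29 and n50 on → n8 on.
n8 and n50 are on, so n33 fires (G12).
n8, n33, and n29 are on, so n3 fires (G5).
G11: n3 on → n25 on.
n8: reached.
n33: reached.
n25: reached.
All 3 are reached.

3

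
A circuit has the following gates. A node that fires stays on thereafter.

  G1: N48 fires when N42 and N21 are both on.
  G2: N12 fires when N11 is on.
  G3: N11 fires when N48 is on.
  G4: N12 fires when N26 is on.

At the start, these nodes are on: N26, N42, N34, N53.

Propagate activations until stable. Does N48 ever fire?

No

N48 would need N42 and N21 (G1), but N21 never turns on.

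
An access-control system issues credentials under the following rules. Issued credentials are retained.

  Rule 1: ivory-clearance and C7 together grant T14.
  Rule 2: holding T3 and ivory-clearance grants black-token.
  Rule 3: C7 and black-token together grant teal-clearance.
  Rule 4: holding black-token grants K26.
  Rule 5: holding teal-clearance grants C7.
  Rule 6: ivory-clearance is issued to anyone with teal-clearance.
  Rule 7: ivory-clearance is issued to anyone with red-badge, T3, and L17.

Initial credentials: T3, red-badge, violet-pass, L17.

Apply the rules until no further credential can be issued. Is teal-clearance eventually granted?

No

teal-clearance would need C7 and black-token (Rule 3), but C7 is never granted.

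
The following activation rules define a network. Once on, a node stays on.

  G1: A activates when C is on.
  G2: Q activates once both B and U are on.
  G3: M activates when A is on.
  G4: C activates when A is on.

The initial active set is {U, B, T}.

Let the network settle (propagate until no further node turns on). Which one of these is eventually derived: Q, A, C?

G2: B and U on → Q on.
A would need C (G1), but C never turns on. C would need A (G4), but A never turns on.

Q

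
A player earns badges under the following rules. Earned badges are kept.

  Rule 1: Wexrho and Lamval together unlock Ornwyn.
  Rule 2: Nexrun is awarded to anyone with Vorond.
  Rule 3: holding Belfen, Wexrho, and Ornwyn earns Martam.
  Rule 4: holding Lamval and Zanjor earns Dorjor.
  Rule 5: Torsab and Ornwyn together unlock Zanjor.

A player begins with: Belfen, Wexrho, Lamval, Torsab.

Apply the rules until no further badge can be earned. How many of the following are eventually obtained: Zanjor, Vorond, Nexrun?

With Wexrho and Lamval, Ornwyn is earned (Rule 1).
With Torsab and Ornwyn, Zanjor is earned (Rule 5).
Zanjor: reached.
No rule produces Vorond, and it is not given.
Nexrun would need Vorond (Rule 2), but Vorond is never earned.
Reached: Zanjor — 1 of the 3.

1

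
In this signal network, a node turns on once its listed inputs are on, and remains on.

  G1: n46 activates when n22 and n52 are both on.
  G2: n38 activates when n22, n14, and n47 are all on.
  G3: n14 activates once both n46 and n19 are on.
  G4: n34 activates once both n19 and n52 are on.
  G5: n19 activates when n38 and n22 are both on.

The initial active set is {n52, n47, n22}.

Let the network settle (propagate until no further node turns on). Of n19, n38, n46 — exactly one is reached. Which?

n46

n22 and n52 are on, so n46 activates (G1).
n19 would need n38 and n22 (G5), but n38 never turns on. n38 would need n22, n14, and n47 (G2), but n14 never turns on.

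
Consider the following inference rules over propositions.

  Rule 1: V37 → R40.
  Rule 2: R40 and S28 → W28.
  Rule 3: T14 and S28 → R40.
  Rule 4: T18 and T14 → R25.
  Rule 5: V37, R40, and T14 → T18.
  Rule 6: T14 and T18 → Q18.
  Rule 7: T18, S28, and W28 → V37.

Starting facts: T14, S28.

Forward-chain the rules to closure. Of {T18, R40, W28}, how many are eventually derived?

From T14 and S28, Rule 3 gives R40.
R40 and S28 hold, so W28 follows (Rule 2).
T18 would need V37, R40, and T14 (Rule 5), but V37 is never established.
R40: reached.
W28: reached.
Reached: R40 and W28 — 2 of the 3.

2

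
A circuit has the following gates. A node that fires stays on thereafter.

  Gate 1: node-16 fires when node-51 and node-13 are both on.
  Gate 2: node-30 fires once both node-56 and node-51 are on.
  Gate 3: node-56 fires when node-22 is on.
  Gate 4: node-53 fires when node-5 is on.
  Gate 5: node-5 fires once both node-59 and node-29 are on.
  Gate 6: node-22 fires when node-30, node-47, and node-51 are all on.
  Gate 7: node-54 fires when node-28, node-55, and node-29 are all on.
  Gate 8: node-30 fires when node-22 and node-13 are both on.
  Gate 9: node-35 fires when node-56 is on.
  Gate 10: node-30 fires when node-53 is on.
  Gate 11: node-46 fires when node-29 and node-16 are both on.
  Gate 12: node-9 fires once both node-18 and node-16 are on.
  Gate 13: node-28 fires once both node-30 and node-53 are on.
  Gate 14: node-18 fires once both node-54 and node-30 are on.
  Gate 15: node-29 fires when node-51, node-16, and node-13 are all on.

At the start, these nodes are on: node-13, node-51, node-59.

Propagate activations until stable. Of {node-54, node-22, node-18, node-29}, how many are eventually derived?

1

node-51 and node-13 are on, so node-16 fires (Gate 1).
node-51, node-16, and node-13 are on, so node-29 fires (Gate 15).
node-54 would need node-28, node-55, and node-29 (Gate 7), but node-55 never turns on.
node-22 would need node-30, node-47, and node-51 (Gate 6), but node-47 never turns on.
node-18 would need node-54 and node-30 (Gate 14), but node-54 never turns on.
node-29: reached.
Reached: node-29 — 1 of the 4.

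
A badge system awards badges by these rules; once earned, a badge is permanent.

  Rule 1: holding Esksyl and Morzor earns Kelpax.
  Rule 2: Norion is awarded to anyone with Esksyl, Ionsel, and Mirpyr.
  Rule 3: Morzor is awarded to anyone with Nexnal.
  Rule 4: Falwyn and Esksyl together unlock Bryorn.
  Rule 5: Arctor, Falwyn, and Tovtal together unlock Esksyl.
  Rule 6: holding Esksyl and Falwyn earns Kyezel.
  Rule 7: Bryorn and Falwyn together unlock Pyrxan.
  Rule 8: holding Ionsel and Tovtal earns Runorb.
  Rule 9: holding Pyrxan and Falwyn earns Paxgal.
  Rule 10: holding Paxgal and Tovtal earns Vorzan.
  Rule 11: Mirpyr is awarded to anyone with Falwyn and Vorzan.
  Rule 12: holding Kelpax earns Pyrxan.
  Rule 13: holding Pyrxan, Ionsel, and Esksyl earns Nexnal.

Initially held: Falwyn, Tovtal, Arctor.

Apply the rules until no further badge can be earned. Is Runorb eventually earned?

No

Runorb would need Ionsel and Tovtal (Rule 8), but Ionsel is never earned.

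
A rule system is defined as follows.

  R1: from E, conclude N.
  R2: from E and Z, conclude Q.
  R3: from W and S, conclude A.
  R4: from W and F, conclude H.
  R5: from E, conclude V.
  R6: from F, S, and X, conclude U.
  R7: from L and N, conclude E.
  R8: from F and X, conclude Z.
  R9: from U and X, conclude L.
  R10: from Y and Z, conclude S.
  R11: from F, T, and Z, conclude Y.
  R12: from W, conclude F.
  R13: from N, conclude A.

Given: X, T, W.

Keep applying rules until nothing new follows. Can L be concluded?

Yes

From W, R12 gives F.
From F and X, R8 gives Z.
From F, T, and Z, R11 gives Y.
From Y and Z, R10 gives S.
F, S, and X hold, so U follows (R6).
U and X hold, so L follows (R9).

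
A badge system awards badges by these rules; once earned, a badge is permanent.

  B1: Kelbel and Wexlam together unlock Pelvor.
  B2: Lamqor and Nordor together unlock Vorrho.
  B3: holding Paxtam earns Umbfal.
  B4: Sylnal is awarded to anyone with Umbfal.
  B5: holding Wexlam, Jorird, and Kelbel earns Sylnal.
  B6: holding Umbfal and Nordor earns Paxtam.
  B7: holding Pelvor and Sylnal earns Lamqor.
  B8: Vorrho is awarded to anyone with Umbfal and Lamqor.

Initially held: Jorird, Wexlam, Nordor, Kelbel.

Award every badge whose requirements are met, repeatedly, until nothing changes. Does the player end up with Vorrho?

Yes

With Wexlam, Jorird, and Kelbel, Sylnal is earned (B5).
With Kelbel and Wexlam, Pelvor is earned (B1).
With Pelvor and Sylnal, Lamqor is earned (B7).
With Lamqor and Nordor, Vorrho is earned (B2).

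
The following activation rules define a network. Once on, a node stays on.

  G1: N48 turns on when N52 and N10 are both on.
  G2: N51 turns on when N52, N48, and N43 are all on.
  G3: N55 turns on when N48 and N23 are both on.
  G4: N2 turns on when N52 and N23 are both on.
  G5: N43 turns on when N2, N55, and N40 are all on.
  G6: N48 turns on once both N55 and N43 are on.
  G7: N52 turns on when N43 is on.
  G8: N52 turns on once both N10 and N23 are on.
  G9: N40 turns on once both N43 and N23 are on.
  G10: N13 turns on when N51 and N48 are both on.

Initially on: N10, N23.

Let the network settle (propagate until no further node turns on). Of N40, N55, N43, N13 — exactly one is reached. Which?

N55

G8: N10 and N23 on → N52 on.
N52 and N10 are on, so N48 turns on (G1).
N48 and N23 are on, so N55 turns on (G3).
N43 would need N2, N55, and N40 (G5), but N40 never turns on. N40 would need N43 and N23 (G9), but N43 never turns on. N13 would need N51 and N48 (G10), but N51 never turns on.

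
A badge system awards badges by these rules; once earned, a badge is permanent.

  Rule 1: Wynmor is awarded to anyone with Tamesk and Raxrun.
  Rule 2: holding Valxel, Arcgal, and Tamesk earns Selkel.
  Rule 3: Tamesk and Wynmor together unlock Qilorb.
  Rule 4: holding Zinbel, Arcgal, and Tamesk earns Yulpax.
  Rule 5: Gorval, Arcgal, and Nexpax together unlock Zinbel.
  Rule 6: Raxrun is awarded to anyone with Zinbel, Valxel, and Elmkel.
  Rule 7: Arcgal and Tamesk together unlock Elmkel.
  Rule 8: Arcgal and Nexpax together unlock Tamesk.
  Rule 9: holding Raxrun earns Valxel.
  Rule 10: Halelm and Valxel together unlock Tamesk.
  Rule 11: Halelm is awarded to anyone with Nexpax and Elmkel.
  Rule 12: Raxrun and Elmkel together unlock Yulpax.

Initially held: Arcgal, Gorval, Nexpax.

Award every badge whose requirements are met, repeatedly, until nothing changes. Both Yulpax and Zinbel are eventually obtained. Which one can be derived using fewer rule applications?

Zinbel: With Gorval, Arcgal, and Nexpax, Zinbel is earned (Rule 5). [1 rule application]
Yulpax: With Gorval, Arcgal, and Nexpax, Zinbel is earned (Rule 5). With Arcgal and Nexpax, Tamesk is earned (Rule 8). With Zinbel, Arcgal, and Tamesk, Yulpax is earned (Rule 4). [3 rule applications]
Zinbel needs fewer.

Zinbel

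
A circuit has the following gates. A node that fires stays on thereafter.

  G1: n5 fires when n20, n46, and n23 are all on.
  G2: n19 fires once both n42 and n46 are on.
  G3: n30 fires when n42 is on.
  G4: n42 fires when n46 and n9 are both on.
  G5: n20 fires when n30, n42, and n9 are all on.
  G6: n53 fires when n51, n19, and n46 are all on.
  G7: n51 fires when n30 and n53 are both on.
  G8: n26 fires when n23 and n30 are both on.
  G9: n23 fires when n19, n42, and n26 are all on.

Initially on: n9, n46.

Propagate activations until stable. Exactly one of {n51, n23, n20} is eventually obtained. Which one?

n20

G4: n46 and n9 on → n42 on.
n42 is on, so n30 fires (G3).
G5: n30, n42, and n9 on → n20 on.
n51 would need n30 and n53 (G7), but n53 never turns on. n23 would need n19, n42, and n26 (G9), but n26 never turns on.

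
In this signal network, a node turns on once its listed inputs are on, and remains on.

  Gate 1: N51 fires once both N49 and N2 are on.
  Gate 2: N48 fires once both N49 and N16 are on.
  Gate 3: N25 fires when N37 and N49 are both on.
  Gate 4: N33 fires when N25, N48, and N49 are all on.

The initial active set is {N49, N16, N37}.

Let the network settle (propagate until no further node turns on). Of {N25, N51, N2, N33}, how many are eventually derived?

2

Gate 2: N49 and N16 on → N48 on.
Gate 3: N37 and N49 on → N25 on.
Gate 4: N25, N48, and N49 on → N33 on.
N25: reached.
N51 would need N49 and N2 (Gate 1), but N2 never turns on.
No rule produces N2, and it is not given.
N33: reached.
Reached: N25 and N33 — 2 of the 4.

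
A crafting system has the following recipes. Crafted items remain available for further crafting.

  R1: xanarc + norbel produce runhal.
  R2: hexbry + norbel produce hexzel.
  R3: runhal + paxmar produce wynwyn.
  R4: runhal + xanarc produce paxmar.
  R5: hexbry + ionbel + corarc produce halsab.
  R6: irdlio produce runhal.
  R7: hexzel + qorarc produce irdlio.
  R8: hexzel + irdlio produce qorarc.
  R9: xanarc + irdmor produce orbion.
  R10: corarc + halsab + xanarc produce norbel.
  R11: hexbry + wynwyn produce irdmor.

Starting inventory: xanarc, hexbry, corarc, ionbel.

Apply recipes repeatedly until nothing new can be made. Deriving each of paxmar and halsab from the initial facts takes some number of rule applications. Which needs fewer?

halsab: Using R5, hexbry, ionbel, and corarc make halsab. [1 rule application]
paxmar: Using R5, hexbry, ionbel, and corarc make halsab. corarc + halsab + xanarc → norbel (R10). Using R1, xanarc and norbel make runhal. Using R4, runhal and xanarc make paxmar. [4 rule applications]
halsab needs fewer.

halsab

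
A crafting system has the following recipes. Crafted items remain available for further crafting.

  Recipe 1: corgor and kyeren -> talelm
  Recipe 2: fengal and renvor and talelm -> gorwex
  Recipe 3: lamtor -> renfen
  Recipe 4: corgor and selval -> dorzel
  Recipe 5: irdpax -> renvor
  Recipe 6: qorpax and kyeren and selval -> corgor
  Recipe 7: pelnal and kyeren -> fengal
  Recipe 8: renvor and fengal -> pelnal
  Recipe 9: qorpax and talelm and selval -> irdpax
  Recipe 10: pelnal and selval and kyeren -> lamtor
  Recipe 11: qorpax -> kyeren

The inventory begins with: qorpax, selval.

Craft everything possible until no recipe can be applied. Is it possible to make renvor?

Yes

qorpax -> kyeren (Recipe 11).
qorpax and kyeren and selval -> corgor (Recipe 6).
Using Recipe 1, corgor and kyeren make talelm.
Using Recipe 9, qorpax, talelm, and selval make irdpax.
Using Recipe 5, irdpax makes renvor.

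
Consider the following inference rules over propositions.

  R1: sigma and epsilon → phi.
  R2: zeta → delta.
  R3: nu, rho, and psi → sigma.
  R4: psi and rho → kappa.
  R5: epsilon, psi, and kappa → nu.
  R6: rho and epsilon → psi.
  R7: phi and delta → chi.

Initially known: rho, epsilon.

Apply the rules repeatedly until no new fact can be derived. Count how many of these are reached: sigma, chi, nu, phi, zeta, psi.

From rho and epsilon, R6 gives psi.
From psi and rho, R4 gives kappa.
epsilon, psi, and kappa hold, so nu follows (R5).
From nu, rho, and psi, R3 gives sigma.
sigma and epsilon hold, so phi follows (R1).
sigma: reached.
chi would need phi and delta (R7), but delta is never established.
nu: reached.
phi: reached.
No rule produces zeta, and it is not given.
psi: reached.
Reached: sigma, nu, phi, and psi — 4 of the 6.

4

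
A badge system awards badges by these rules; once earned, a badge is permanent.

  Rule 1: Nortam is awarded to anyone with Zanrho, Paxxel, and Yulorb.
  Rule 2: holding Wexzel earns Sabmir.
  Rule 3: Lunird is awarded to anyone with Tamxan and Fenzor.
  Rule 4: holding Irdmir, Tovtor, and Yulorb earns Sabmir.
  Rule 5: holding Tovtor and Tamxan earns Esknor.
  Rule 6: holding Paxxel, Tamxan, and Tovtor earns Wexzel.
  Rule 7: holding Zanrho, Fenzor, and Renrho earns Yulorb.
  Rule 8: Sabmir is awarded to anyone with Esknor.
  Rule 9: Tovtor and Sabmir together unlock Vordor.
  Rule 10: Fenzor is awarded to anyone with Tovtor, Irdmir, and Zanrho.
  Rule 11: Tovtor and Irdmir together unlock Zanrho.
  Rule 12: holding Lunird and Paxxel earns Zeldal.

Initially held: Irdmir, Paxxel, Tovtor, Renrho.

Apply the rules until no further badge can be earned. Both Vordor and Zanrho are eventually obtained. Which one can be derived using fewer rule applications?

Zanrho: With Tovtor and Irdmir, Zanrho is earned (Rule 11). [1 rule application]
Vordor: With Tovtor and Irdmir, Zanrho is earned (Rule 11). With Tovtor, Irdmir, and Zanrho, Fenzor is earned (Rule 10). With Zanrho, Fenzor, and Renrho, Yulorb is earned (Rule 7). With Irdmir, Tovtor, and Yulorb, Sabmir is earned (Rule 4). With Tovtor and Sabmir, Vordor is earned (Rule 9). [5 rule applications]
Zanrho needs fewer.

Zanrho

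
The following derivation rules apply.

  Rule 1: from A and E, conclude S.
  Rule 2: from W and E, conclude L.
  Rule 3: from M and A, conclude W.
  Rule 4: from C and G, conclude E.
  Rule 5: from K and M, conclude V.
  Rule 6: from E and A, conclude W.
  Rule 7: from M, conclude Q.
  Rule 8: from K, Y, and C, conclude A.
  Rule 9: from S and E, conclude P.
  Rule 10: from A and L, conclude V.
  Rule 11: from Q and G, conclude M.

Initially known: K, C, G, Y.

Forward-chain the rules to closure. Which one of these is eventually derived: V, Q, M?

V

C and G hold, so E follows (Rule 4).
From K, Y, and C, Rule 8 gives A.
From E and A, Rule 6 gives W.
W and E hold, so L follows (Rule 2).
A and L hold, so V follows (Rule 10).
Q would need M (Rule 7), but M is never established. M would need Q and G (Rule 11), but Q is never established.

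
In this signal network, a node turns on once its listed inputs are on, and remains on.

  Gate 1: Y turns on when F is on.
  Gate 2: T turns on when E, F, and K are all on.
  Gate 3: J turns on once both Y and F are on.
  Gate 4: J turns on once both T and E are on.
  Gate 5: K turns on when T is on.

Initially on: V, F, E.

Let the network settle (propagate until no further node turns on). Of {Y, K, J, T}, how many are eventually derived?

2

F is on, so Y turns on (Gate 1).
Gate 3: Y and F on → J on.
Y: reached.
K would need T (Gate 5), but T never turns on.
J: reached.
T would need E, F, and K (Gate 2), but K never turns on.
Reached: Y and J — 2 of the 4.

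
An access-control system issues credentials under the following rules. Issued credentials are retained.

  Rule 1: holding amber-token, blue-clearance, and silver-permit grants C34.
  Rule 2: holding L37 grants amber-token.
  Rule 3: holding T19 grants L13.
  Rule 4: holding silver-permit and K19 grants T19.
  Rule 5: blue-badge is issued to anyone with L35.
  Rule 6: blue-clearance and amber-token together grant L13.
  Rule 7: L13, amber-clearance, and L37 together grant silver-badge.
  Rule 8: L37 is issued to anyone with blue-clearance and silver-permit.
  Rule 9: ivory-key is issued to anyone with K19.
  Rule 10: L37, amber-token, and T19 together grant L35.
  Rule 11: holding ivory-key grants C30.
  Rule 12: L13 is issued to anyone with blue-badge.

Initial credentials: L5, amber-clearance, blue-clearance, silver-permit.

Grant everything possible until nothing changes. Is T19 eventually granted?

T19 would need silver-permit and K19 (Rule 4), but K19 is never granted.

No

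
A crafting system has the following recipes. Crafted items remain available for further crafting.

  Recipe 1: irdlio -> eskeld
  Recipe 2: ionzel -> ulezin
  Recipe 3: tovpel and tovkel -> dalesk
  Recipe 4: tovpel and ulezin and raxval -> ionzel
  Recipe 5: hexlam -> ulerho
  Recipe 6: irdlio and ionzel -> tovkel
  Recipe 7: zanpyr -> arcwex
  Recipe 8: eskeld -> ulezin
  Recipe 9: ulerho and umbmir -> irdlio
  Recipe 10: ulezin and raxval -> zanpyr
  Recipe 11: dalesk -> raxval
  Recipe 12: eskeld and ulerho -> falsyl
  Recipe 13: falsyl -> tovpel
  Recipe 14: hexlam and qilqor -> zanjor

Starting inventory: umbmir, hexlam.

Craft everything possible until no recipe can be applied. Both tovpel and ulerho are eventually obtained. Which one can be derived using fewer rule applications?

ulerho: Using Recipe 5, hexlam makes ulerho. [1 rule application]
tovpel: Using Recipe 5, hexlam makes ulerho. ulerho and umbmir -> irdlio (Recipe 9). irdlio -> eskeld (Recipe 1). eskeld and ulerho -> falsyl (Recipe 12). Using Recipe 13, falsyl makes tovpel. [5 rule applications]
ulerho needs fewer.

ulerho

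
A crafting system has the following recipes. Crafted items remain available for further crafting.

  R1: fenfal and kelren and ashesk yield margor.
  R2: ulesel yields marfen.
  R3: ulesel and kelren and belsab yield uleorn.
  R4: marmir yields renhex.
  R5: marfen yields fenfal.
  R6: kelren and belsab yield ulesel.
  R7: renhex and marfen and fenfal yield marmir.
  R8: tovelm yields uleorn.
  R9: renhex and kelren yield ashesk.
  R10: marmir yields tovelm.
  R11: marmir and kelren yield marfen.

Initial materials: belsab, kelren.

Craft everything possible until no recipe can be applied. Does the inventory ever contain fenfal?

Yes

kelren and belsab → ulesel (R6).
Using R2, ulesel makes marfen.
marfen → fenfal (R5).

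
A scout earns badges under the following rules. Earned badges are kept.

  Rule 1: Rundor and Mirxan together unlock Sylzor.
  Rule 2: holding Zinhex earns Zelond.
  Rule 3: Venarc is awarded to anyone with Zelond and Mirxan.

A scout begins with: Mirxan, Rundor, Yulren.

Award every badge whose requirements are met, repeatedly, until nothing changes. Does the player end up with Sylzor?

With Rundor and Mirxan, Sylzor is earned (Rule 1).

Yes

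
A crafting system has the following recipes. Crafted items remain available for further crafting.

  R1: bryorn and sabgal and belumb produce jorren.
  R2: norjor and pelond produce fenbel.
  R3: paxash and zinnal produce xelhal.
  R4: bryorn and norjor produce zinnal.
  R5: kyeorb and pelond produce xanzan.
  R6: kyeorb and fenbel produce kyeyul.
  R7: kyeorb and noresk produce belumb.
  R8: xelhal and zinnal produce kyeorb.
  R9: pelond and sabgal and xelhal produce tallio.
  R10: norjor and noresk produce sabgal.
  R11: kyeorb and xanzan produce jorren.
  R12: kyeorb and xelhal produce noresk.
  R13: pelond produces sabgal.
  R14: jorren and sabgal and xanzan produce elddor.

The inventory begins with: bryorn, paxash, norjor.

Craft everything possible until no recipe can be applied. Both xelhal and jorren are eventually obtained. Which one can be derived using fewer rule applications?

xelhal: bryorn and norjor → zinnal (R4). paxash and zinnal → xelhal (R3). [2 rule applications]
jorren: Using R4, bryorn and norjor make zinnal. Using R3, paxash and zinnal make xelhal. Using R8, xelhal and zinnal make kyeorb. kyeorb and xelhal → noresk (R12). norjor and noresk → sabgal (R10). Using R7, kyeorb and noresk make belumb. Using R1, bryorn, sabgal, and belumb make jorren. [7 rule applications]
xelhal needs fewer.

xelhal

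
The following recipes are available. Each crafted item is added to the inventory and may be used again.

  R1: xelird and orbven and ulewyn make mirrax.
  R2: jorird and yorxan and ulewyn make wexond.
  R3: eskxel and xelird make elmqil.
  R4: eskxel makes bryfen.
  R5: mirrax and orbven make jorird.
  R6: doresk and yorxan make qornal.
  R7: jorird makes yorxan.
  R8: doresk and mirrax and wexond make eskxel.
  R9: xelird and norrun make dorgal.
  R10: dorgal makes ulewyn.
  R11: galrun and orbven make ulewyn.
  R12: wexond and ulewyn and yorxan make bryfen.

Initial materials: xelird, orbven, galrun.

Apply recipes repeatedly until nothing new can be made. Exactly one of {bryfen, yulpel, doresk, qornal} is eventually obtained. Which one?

galrun and orbven → ulewyn (R11).
xelird and orbven and ulewyn → mirrax (R1).
Using R5, mirrax and orbven make jorird.
Using R7, jorird makes yorxan.
Using R2, jorird, yorxan, and ulewyn make wexond.
Using R12, wexond, ulewyn, and yorxan make bryfen.
No rule produces doresk, and it is not given. No rule produces yulpel, and it is not given. qornal would need doresk and yorxan (R6), but doresk is never obtained.

bryfen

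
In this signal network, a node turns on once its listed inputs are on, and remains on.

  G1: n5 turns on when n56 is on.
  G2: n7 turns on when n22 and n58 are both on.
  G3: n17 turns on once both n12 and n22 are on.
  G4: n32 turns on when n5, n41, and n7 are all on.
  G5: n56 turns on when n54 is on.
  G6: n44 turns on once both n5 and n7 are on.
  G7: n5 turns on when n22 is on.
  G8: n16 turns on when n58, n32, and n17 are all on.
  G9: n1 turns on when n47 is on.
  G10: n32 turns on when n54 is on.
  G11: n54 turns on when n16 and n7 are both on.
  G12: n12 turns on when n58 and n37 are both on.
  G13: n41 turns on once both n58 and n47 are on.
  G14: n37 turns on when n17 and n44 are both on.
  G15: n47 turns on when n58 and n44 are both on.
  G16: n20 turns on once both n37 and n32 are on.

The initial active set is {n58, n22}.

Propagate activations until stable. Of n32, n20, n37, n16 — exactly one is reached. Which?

n32

n22 is on, so n5 turns on (G7).
n22 and n58 are on, so n7 turns on (G2).
n5 and n7 are on, so n44 turns on (G6).
n58 and n44 are on, so n47 turns on (G15).
n58 and n47 are on, so n41 turns on (G13).
n5, n41, and n7 are on, so n32 turns on (G4).
n37 would need n17 and n44 (G14), but n17 never turns on. n16 would need n58, n32, and n17 (G8), but n17 never turns on. n20 would need n37 and n32 (G16), but n37 never turns on.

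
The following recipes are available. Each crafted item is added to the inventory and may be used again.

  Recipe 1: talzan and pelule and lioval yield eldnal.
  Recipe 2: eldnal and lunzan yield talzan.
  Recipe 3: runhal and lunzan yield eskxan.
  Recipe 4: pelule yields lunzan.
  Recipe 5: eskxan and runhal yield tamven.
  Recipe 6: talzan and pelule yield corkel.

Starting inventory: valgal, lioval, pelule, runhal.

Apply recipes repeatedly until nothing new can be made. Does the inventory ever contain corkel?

No

corkel would need talzan and pelule (Recipe 6), but talzan is never obtained.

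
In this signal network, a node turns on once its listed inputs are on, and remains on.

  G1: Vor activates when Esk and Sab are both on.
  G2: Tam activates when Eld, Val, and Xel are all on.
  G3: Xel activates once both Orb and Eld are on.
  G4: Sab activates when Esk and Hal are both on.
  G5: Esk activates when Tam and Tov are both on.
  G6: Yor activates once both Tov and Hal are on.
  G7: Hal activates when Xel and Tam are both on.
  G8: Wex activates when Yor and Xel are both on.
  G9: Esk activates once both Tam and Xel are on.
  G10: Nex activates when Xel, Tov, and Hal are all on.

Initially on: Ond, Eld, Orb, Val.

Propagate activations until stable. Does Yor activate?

Yor would need Tov and Hal (G6), but Tov never turns on.

No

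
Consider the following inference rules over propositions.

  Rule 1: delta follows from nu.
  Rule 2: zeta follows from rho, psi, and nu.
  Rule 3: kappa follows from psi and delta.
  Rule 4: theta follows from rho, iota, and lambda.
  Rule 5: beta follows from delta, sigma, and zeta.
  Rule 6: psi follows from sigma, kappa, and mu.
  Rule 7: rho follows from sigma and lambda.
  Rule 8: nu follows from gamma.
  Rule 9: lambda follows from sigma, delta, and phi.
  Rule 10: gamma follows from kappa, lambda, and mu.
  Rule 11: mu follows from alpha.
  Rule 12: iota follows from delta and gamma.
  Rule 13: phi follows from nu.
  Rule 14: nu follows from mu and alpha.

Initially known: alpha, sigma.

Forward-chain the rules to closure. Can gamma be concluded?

gamma would need kappa, lambda, and mu (Rule 10), but kappa is never established.

No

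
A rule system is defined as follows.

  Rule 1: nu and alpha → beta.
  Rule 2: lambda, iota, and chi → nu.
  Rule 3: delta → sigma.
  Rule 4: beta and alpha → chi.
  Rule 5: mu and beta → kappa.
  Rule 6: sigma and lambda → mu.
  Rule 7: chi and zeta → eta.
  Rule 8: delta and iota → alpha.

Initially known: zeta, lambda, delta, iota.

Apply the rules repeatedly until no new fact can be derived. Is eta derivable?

No

eta would need chi and zeta (Rule 7), but chi is never established.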